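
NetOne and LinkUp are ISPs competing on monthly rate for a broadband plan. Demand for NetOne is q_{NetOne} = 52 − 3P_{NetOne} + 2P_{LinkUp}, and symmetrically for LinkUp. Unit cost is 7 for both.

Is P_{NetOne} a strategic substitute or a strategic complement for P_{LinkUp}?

strategic complements

NetOne's profit: π = (P_{NetOne} − 7)(52 − 3P_{NetOne} + 2P_{LinkUp}).
∂π/∂P_{NetOne} = 73 − 6P_{NetOne} + 2P_{LinkUp} = 0 ⇒ P_{NetOne} = 73/6 + (1/3)P_{LinkUp}.
The best-response slope dP_{NetOne}/dP_{LinkUp} = 1/3 > 0: the reaction function is upward-sloping, so the choices are strategic complements.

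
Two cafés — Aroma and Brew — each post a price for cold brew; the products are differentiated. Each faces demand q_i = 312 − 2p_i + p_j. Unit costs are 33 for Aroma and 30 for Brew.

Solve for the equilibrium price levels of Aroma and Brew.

Aroma's profit: π = (p_{Aroma} − 33)(312 − 2p_{Aroma} + p_{Brew}).
∂π/∂p_{Aroma} = 378 − 4p_{Aroma} + p_{Brew} = 0 ⇒ p_{Aroma} = 94.5 + 0.25p_{Brew}.
Similarly p_{Brew} = 93 + 0.25p_{Aroma}.
Plugging p_{Brew} into Aroma's best response: p_{Aroma} = 94.5 + 0.25(93 + 0.25p_{Aroma}) ⇒ 0.9375p_{Aroma} = 117.75, so p_{Aroma} = 125.6.
Then p_{Brew} = 93 + 0.25·125.6 = 124.4.

125.6, 124.4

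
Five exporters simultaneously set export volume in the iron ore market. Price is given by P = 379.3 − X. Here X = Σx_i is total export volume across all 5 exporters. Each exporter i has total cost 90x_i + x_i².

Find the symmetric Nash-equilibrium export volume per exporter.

A representative exporter's profit is π_i = x_i(379.3 − X) − 90x_i − x_i², with X = x_i + Σ_{j≠i} x_j.
First-order condition: 289.3 − 4x_i − Σ_{j≠i} x_j = 0.
Imposing symmetry (x_j = x for all j) turns Σ_{j≠i} x_j into 4x, so 289.3 = 8x and x = 36.1625.

36.1625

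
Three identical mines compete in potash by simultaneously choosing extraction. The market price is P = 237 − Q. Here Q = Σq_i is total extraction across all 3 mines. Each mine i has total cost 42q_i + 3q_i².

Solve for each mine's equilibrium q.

A representative mine's profit is π_i = q_i(237 − Q) − 42q_i − 3q_i², with Q = q_i + Σ_{j≠i} q_j.
First-order condition: 195 − 8q_i − Σ_{j≠i} q_j = 0.
With identical mines, set every q_j = q: then 195 − 8q − 2q = 0, i.e. q = 195/10 = 19.5.

19.5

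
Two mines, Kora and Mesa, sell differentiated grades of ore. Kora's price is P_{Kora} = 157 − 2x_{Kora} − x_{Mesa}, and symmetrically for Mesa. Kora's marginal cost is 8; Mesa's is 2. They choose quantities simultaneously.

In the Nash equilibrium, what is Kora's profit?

Mine Kora's profit: π = x_{Kora}(157 − 2x_{Kora} − x_{Mesa}) − 8x_{Kora}.
∂π/∂x_{Kora} = 149 − 4x_{Kora} − x_{Mesa} = 0 ⇒ x_{Kora} = 37.25 − 0.25x_{Mesa}.
Similarly x_{Mesa} = 38.75 − 0.25x_{Kora}.
Solving the two reaction functions simultaneously: (1 − (−0.25)(−0.25))x_{Kora} = 37.25 − 0.25·38.75, so 0.9375x_{Kora} = 27.5625 and x_{Kora} = 29.4.
Then x_{Mesa} = 38.75 − 0.25·29.4 = 31.4.
P_{Kora} = 157 − 2·29.4 − 31.4 = 66.8.
Profit = (66.8 − 8)·29.4 = 1728.72.

1728.72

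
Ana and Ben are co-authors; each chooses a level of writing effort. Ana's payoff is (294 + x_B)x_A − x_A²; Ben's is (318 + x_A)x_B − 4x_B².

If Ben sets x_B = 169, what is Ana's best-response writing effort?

231.5

Expanding Ana's payoff: 294x_A + x_Bx_A − x_A².
∂π/∂x_A = 294 + x_B − 2x_A = 0, so x_A = 147 + 0.5x_B.
At x_B = 169: x_A = 147 + 0.5·169 = 231.5.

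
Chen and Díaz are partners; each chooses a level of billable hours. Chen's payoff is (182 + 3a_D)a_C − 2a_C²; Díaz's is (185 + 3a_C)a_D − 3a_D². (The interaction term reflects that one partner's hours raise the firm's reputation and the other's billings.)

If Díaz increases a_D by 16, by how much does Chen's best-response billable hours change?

Expanding Chen's payoff: 182a_C + 3a_Da_C − 2a_C².
∂π/∂a_C = 182 + 3a_D − 4a_C = 0, so a_C = 45.5 + 0.75a_D.
The reaction-function slope is 0.75, so a 16-unit rise in a_D moves a_C by 0.75 × 16 = 12. Chen's best response rises — the actions are strategic complements.

12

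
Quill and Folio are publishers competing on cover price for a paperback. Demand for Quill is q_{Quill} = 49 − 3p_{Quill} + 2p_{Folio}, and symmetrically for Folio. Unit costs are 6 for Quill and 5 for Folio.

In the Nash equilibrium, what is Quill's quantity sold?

Quill's profit: π = (p_{Quill} − 6)(49 − 3p_{Quill} + 2p_{Folio}).
∂π/∂p_{Quill} = 67 − 6p_{Quill} + 2p_{Folio} = 0 ⇒ p_{Quill} = 67/6 + (1/3)p_{Folio}.
Similarly p_{Folio} = 32/3 + (1/3)p_{Quill}.
Plugging p_{Folio} into Quill's best response: p_{Quill} = 67/6 + (1/3)(32/3 + (1/3)p_{Quill}) ⇒ (8/9)p_{Quill} = 265/18, so p_{Quill} = 16.5625.
Then p_{Folio} = 32/3 + (1/3)·16.5625 = 16.1875.
q_{Quill} = 49 − 3·16.5625 + 2·16.1875 = 31.6875.

31.6875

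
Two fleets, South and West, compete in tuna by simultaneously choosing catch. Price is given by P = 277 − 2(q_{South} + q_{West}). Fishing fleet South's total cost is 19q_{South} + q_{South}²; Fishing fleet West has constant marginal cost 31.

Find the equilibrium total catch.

Fishing fleet South's profit: π = q_{South}(277 − 2(q_{South} + q_{West})) − 19q_{South} − q_{South}².
∂π/∂q_{South} = 258 − 6q_{South} − 2q_{West} = 0, so q_{South} = 43 − (1/3)q_{West}.
For West: ∂π/∂q_{West} = 246 − 4q_{West} − 2q_{South} = 0 ⇒ q_{West} = 61.5 − 0.5q_{South}.
Plugging q_{West} into South's best response: q_{South} = 43 − (1/3)(61.5 − 0.5q_{South}) ⇒ (5/6)q_{South} = 22.5, so q_{South} = 27.
Then q_{West} = 61.5 − 0.5·27 = 48.
Total catch: 27 + 48 = 75.

75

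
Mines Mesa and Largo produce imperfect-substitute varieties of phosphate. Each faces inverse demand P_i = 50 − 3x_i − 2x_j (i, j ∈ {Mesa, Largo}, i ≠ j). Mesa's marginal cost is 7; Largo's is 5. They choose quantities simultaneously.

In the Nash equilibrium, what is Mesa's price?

22.75

Mine Mesa's profit: π = x_{Mesa}(50 − 3x_{Mesa} − 2x_{Largo}) − 7x_{Mesa}.
∂π/∂x_{Mesa} = 43 − 6x_{Mesa} − 2x_{Largo} = 0 ⇒ x_{Mesa} = 43/6 − (1/3)x_{Largo}.
Similarly x_{Largo} = 7.5 − (1/3)x_{Mesa}.
Substituting the second reaction function into the first: x_{Mesa} = 43/6 − (1/3)(7.5 − (1/3)x_{Mesa}), which gives (8/9)x_{Mesa} = 14/3 ⇒ x_{Mesa} = 5.25.
Then x_{Largo} = 7.5 − (1/3)·5.25 = 5.75.
P_{Mesa} = 50 − 3·5.25 − 2·5.75 = 22.75.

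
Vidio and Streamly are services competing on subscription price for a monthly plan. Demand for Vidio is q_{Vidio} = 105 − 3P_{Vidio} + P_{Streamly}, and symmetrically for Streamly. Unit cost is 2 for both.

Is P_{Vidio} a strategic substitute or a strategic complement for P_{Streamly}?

strategic complements

Vidio's profit: π = (P_{Vidio} − 2)(105 − 3P_{Vidio} + P_{Streamly}).
∂π/∂P_{Vidio} = 111 − 6P_{Vidio} + P_{Streamly} = 0 ⇒ P_{Vidio} = 18.5 + (1/6)P_{Streamly}.
The best-response slope dP_{Vidio}/dP_{Streamly} = 1/6 > 0: the reaction function is upward-sloping, so the choices are strategic complements.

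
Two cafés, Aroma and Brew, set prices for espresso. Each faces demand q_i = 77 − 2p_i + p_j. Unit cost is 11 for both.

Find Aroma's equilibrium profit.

968

Aroma's profit: π = (p_{Aroma} − 11)(77 − 2p_{Aroma} + p_{Brew}).
∂π/∂p_{Aroma} = 99 − 4p_{Aroma} + p_{Brew} = 0 ⇒ p_{Aroma} = 24.75 + 0.25p_{Brew}.
Setting p_{Aroma} = p_{Brew} in the reaction function: p_{Aroma} = 24.75 + 0.25p_{Aroma}, so p_{Aroma} = 24.75 / 0.75 = 33.
q_{Aroma} = 77 − 2·33 + 33 = 44.
Profit = (33 − 11)·44 = 968.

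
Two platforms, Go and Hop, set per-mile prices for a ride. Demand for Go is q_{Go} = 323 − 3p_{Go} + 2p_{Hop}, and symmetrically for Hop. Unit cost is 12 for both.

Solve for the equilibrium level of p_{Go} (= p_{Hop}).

89.75

Go's profit: π = (p_{Go} − 12)(323 − 3p_{Go} + 2p_{Hop}).
∂π/∂p_{Go} = 359 − 6p_{Go} + 2p_{Hop} = 0 ⇒ p_{Go} = 359/6 + (1/3)p_{Hop}.
Setting p_{Go} = p_{Hop} in the reaction function: p_{Go} = 359/6 + (1/3)p_{Go}, so p_{Go} = (359/6) / (2/3) = 89.75.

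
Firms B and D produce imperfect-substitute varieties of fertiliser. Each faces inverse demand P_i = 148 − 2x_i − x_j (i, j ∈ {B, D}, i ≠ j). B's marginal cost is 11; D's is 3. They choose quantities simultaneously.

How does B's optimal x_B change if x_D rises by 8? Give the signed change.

Firm B's profit: π = x_B(148 − 2x_B − x_D) − 11x_B.
∂π/∂x_B = 137 − 4x_B − x_D = 0 ⇒ x_B = 34.25 − 0.25x_D.
The reaction-function slope is −0.25, so an 8-unit rise in x_D moves x_B by −0.25 × 8 = −2. B's best response falls — the actions are strategic substitutes.

-2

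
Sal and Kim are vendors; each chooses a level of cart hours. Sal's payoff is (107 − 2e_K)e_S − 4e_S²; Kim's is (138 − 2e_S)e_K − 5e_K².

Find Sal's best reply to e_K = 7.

Expanding Sal's payoff: 107e_S − 2e_Ke_S − 4e_S².
∂π/∂e_S = 107 − 2e_K − 8e_S = 0, so e_S = 13.375 − 0.25e_K.
At e_K = 7: e_S = 13.375 − 0.25·7 = 11.625.

11.625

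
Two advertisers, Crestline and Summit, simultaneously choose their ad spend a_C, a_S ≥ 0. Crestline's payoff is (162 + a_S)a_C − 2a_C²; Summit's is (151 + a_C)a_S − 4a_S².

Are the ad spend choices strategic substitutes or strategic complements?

strategic complements

Expanding Crestline's payoff: 162a_C + a_Sa_C − 2a_C².
∂π/∂a_C = 162 + a_S − 4a_C = 0, so a_C = 40.5 + 0.25a_S.
The best-response slope da_C/da_S = 0.25 > 0: the reaction function is upward-sloping, so the choices are strategic complements.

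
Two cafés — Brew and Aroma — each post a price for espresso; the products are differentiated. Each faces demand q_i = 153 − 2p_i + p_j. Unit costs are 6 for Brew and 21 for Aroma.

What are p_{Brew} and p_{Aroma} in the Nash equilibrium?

Brew's profit: π = (p_{Brew} − 6)(153 − 2p_{Brew} + p_{Aroma}).
∂π/∂p_{Brew} = 165 − 4p_{Brew} + p_{Aroma} = 0 ⇒ p_{Brew} = 41.25 + 0.25p_{Aroma}.
Similarly p_{Aroma} = 48.75 + 0.25p_{Brew}.
Substituting the second reaction function into the first: p_{Brew} = 41.25 + 0.25(48.75 + 0.25p_{Brew}), which gives 0.9375p_{Brew} = 53.4375 ⇒ p_{Brew} = 57.
Then p_{Aroma} = 48.75 + 0.25·57 = 63.

57, 63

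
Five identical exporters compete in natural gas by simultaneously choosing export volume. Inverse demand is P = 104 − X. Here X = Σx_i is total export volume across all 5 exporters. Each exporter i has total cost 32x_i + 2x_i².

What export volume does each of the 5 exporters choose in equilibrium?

7.2

A representative exporter's profit is π_i = x_i(104 − X) − 32x_i − 2x_i², with X = x_i + Σ_{j≠i} x_j.
First-order condition: 72 − 6x_i − Σ_{j≠i} x_j = 0.
With identical exporters, set every x_j = x: then 72 − 6x − 4x = 0, i.e. x = 72/10 = 7.2.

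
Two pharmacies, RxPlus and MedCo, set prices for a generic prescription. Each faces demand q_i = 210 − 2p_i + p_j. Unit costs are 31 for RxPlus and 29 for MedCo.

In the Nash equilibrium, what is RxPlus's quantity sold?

RxPlus's profit: π = (p_{RxPlus} − 31)(210 − 2p_{RxPlus} + p_{MedCo}).
∂π/∂p_{RxPlus} = 272 − 4p_{RxPlus} + p_{MedCo} = 0 ⇒ p_{RxPlus} = 68 + 0.25p_{MedCo}.
Similarly p_{MedCo} = 67 + 0.25p_{RxPlus}.
Substituting the second reaction function into the first: p_{RxPlus} = 68 + 0.25(67 + 0.25p_{RxPlus}), which gives 0.9375p_{RxPlus} = 84.75 ⇒ p_{RxPlus} = 90.4.
Then p_{MedCo} = 67 + 0.25·90.4 = 89.6.
q_{RxPlus} = 210 − 2·90.4 + 89.6 = 118.8.

118.8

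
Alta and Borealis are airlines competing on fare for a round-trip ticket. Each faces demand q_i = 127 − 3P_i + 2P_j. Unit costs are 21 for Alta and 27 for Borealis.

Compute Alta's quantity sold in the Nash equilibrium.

82.875

Alta's profit: π = (P_{Alta} − 21)(127 − 3P_{Alta} + 2P_{Borealis}).
∂π/∂P_{Alta} = 190 − 6P_{Alta} + 2P_{Borealis} = 0 ⇒ P_{Alta} = 95/3 + (1/3)P_{Borealis}.
Similarly P_{Borealis} = 104/3 + (1/3)P_{Alta}.
Solving the two reaction functions simultaneously: (1 − (1/3)(1/3))P_{Alta} = 95/3 + (1/3)·(104/3), so (8/9)P_{Alta} = 389/9 and P_{Alta} = 48.625.
Then P_{Borealis} = 104/3 + (1/3)·48.625 = 50.875.
q_{Alta} = 127 − 3·48.625 + 2·50.875 = 82.875.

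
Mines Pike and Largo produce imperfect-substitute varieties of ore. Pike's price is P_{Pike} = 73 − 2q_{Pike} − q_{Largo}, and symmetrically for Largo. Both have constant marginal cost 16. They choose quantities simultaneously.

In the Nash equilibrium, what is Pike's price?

Mine Pike's profit: π = q_{Pike}(73 − 2q_{Pike} − q_{Largo}) − 16q_{Pike}.
∂π/∂q_{Pike} = 57 − 4q_{Pike} − q_{Largo} = 0 ⇒ q_{Pike} = 14.25 − 0.25q_{Largo}.
By symmetry q_{Largo} = q_{Pike}; substituting into the reaction function, 1.25q_{Pike} = 14.25 and q_{Pike} = 11.4.
P_{Pike} = 73 − 2·11.4 − 11.4 = 38.8.

38.8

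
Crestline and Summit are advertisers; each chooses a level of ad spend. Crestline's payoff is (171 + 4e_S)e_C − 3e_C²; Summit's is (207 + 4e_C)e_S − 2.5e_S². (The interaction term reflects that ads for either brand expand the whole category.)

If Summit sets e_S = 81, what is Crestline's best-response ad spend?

Expanding Crestline's payoff: 171e_C + 4e_Se_C − 3e_C².
∂π/∂e_C = 171 + 4e_S − 6e_C = 0, so e_C = 28.5 + (2/3)e_S.
At e_S = 81: e_C = 28.5 + (2/3)·81 = 82.5.

82.5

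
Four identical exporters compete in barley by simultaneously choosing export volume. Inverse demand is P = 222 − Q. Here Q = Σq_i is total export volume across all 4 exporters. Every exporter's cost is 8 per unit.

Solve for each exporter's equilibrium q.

A representative exporter's profit is π_i = q_i(222 − Q) − 8q_i, with Q = q_i + Σ_{j≠i} q_j.
First-order condition: 214 − 2q_i − Σ_{j≠i} q_j = 0.
In a symmetric equilibrium every exporter chooses the same q, so Σ_{j≠i} q_j = 3q. The condition becomes 214 − 5q = 0, giving q = 214/5 = 42.8.

42.8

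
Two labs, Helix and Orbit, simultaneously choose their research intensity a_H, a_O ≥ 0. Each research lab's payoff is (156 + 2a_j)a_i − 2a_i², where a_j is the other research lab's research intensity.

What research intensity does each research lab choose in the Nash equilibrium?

Helix's payoff is (156 + 2a_O)a_H − 2a_H².
∂π/∂a_H = 156 + 2a_O − 4a_H = 0, so a_H = 39 + 0.5a_O.
Setting a_H = a_O in the reaction function: a_H = 39 + 0.5a_H, so a_H = 39 / 0.5 = 78.

78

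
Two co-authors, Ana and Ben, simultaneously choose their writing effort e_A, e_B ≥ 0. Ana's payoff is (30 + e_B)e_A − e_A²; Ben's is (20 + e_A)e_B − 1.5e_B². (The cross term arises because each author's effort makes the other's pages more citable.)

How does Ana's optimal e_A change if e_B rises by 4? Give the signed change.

Expanding Ana's payoff: 30e_A + e_Be_A − e_A².
∂π/∂e_A = 30 + e_B − 2e_A = 0, so e_A = 15 + 0.5e_B.
The reaction-function slope is 0.5, so a 4-unit rise in e_B moves e_A by 0.5 × 4 = 2. Ana's best response rises — the actions are strategic complements.

2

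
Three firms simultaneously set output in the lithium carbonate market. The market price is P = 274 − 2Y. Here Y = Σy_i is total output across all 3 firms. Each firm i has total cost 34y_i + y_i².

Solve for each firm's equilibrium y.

A representative firm's profit is π_i = y_i(274 − 2Y) − 34y_i − y_i², with Y = y_i + Σ_{j≠i} y_j.
First-order condition: 240 − 6y_i − 2Σ_{j≠i} y_j = 0.
In a symmetric equilibrium every firm chooses the same y, so Σ_{j≠i} y_j = 2y. The condition becomes 240 − 10y = 0, giving y = 240/10 = 24.

24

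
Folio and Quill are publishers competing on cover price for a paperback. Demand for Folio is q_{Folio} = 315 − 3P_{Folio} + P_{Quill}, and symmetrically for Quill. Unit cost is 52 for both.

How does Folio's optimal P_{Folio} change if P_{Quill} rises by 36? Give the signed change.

Folio's profit: π = (P_{Folio} − 52)(315 − 3P_{Folio} + P_{Quill}).
∂π/∂P_{Folio} = 471 − 6P_{Folio} + P_{Quill} = 0 ⇒ P_{Folio} = 78.5 + (1/6)P_{Quill}.
The reaction-function slope is 1/6, so a 36-unit rise in P_{Quill} moves P_{Folio} by 1/6 × 36 = 6. Folio's best response rises — the actions are strategic complements.

6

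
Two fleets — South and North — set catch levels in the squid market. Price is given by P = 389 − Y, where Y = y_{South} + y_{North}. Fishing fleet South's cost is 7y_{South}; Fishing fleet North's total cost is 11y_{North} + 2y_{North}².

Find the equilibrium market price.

Fishing fleet South's profit: π = y_{South}(389 − (y_{South} + y_{North})) − 7y_{South}.
∂π/∂y_{South} = 382 − 2y_{South} − y_{North} = 0, so y_{South} = 191 − 0.5y_{North}.
For North: ∂π/∂y_{North} = 378 − 6y_{North} − y_{South} = 0 ⇒ y_{North} = 63 − (1/6)y_{South}.
Plugging y_{North} into South's best response: y_{South} = 191 − 0.5(63 − (1/6)y_{South}) ⇒ (11/12)y_{South} = 159.5, so y_{South} = 174.
Then y_{North} = 63 − (1/6)·174 = 34.
Equilibrium price: P = 389 − 208 = 181.

181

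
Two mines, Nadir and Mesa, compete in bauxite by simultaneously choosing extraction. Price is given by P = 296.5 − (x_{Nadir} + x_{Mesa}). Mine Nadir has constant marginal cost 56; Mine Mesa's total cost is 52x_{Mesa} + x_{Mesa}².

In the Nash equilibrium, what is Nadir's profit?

Mine Nadir's profit: π = x_{Nadir}(296.5 − (x_{Nadir} + x_{Mesa})) − 56x_{Nadir}.
∂π/∂x_{Nadir} = 240.5 − 2x_{Nadir} − x_{Mesa} = 0, so x_{Nadir} = 120.25 − 0.5x_{Mesa}.
For Mesa: ∂π/∂x_{Mesa} = 244.5 − 4x_{Mesa} − x_{Nadir} = 0 ⇒ x_{Mesa} = 61.125 − 0.25x_{Nadir}.
Solving the two reaction functions simultaneously: (1 − (−0.5)(−0.25))x_{Nadir} = 120.25 − 0.5·61.125, so 0.875x_{Nadir} = 89.6875 and x_{Nadir} = 102.5.
Then x_{Mesa} = 61.125 − 0.25·102.5 = 35.5.
Price P = 296.5 − 138 = 158.5.
Nadir's profit: (158.5 − 56)·102.5 = 10506.25.

10506.25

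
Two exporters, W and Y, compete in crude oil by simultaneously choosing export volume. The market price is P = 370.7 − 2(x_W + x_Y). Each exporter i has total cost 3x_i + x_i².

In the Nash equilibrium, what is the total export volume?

91.925

Exporter W's profit: π = x_W(370.7 − 2(x_W + x_Y)) − 3x_W − x_W².
∂π/∂x_W = 367.7 − 6x_W − 2x_Y = 0, so x_W = 3677/60 − (1/3)x_Y.
Setting x_W = x_Y in the reaction function: x_W = 3677/60 − (1/3)x_W, so x_W = (3677/60) / (4/3) = 45.9625.
Total export volume: 45.9625 + 45.9625 = 91.925.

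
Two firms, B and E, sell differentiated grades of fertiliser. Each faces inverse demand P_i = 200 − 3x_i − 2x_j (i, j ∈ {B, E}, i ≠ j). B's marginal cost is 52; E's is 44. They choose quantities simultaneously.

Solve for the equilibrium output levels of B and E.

18, 20

Firm B's profit: π = x_B(200 − 3x_B − 2x_E) − 52x_B.
∂π/∂x_B = 148 − 6x_B − 2x_E = 0 ⇒ x_B = 74/3 − (1/3)x_E.
Similarly x_E = 26 − (1/3)x_B.
Solving the two reaction functions simultaneously: (1 − (−1/3)(−1/3))x_B = 74/3 − (1/3)·26, so (8/9)x_B = 16 and x_B = 18.
Then x_E = 26 − (1/3)·18 = 20.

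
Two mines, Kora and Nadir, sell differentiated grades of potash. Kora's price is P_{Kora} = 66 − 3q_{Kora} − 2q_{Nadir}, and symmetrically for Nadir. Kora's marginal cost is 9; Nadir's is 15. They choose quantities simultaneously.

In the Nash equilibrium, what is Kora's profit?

168.75

Mine Kora's profit: π = q_{Kora}(66 − 3q_{Kora} − 2q_{Nadir}) − 9q_{Kora}.
∂π/∂q_{Kora} = 57 − 6q_{Kora} − 2q_{Nadir} = 0 ⇒ q_{Kora} = 9.5 − (1/3)q_{Nadir}.
Similarly q_{Nadir} = 8.5 − (1/3)q_{Kora}.
Plugging q_{Nadir} into Kora's best response: q_{Kora} = 9.5 − (1/3)(8.5 − (1/3)q_{Kora}) ⇒ (8/9)q_{Kora} = 20/3, so q_{Kora} = 7.5.
Then q_{Nadir} = 8.5 − (1/3)·7.5 = 6.
P_{Kora} = 66 − 3·7.5 − 2·6 = 31.5.
Profit = (31.5 − 9)·7.5 = 168.75.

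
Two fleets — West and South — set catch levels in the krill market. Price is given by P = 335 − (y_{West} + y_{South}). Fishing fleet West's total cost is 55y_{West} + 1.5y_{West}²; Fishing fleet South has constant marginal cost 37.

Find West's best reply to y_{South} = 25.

51

Fishing fleet West's profit: π = y_{West}(335 − (y_{West} + y_{South})) − 55y_{West} − 1.5y_{West}².
∂π/∂y_{West} = 280 − 5y_{West} − y_{South} = 0, so y_{West} = 56 − 0.2y_{South}.
At y_{South} = 25: y_{West} = 56 − 0.2·25 = 51.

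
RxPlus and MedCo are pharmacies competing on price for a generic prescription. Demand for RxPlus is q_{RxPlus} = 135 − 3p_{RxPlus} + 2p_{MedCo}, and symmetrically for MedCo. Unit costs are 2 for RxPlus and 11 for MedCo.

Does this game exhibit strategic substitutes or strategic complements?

RxPlus's profit: π = (p_{RxPlus} − 2)(135 − 3p_{RxPlus} + 2p_{MedCo}).
∂π/∂p_{RxPlus} = 141 − 6p_{RxPlus} + 2p_{MedCo} = 0 ⇒ p_{RxPlus} = 23.5 + (1/3)p_{MedCo}.
The best-response slope dp_{RxPlus}/dp_{MedCo} = 1/3 > 0: the reaction function is upward-sloping, so the choices are strategic complements.

strategic complements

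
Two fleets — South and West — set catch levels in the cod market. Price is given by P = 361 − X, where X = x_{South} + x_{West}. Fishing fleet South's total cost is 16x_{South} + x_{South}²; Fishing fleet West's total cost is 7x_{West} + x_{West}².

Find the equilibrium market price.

Fishing fleet South's profit: π = x_{South}(361 − (x_{South} + x_{West})) − 16x_{South} − x_{South}².
∂π/∂x_{South} = 345 − 4x_{South} − x_{West} = 0, so x_{South} = 86.25 − 0.25x_{West}.
By the same steps for West: x_{West} = 88.5 − 0.25x_{South}.
Plugging x_{West} into South's best response: x_{South} = 86.25 − 0.25(88.5 − 0.25x_{South}) ⇒ 0.9375x_{South} = 64.125, so x_{South} = 68.4.
Then x_{West} = 88.5 − 0.25·68.4 = 71.4.
Equilibrium price: P = 361 − 139.8 = 221.2.

221.2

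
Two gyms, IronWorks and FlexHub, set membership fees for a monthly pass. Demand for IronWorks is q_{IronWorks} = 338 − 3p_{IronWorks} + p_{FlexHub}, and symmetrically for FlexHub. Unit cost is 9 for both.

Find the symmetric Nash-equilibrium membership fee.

IronWorks's profit: π = (p_{IronWorks} − 9)(338 − 3p_{IronWorks} + p_{FlexHub}).
∂π/∂p_{IronWorks} = 365 − 6p_{IronWorks} + p_{FlexHub} = 0 ⇒ p_{IronWorks} = 365/6 + (1/6)p_{FlexHub}.
The game is symmetric, so in equilibrium p_{FlexHub} = p_{IronWorks}: the reaction function gives (5/6)p_{IronWorks} = 365/6, hence p_{IronWorks} = 73.

73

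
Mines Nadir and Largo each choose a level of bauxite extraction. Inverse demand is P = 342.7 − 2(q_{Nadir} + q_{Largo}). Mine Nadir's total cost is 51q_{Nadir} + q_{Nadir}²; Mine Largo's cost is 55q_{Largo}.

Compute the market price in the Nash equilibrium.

Mine Nadir's profit: π = q_{Nadir}(342.7 − 2(q_{Nadir} + q_{Largo})) − 51q_{Nadir} − q_{Nadir}².
∂π/∂q_{Nadir} = 291.7 − 6q_{Nadir} − 2q_{Largo} = 0, so q_{Nadir} = 2917/60 − (1/3)q_{Largo}.
For Largo: ∂π/∂q_{Largo} = 287.7 − 4q_{Largo} − 2q_{Nadir} = 0 ⇒ q_{Largo} = 71.925 − 0.5q_{Nadir}.
Solving the two reaction functions simultaneously: (1 − (−1/3)(−0.5))q_{Nadir} = 2917/60 − (1/3)·71.925, so (5/6)q_{Nadir} = 2957/120 and q_{Nadir} = 29.57.
Then q_{Largo} = 71.925 − 0.5·29.57 = 57.14.
Equilibrium price: P = 342.7 − 2·86.71 = 169.28.

169.28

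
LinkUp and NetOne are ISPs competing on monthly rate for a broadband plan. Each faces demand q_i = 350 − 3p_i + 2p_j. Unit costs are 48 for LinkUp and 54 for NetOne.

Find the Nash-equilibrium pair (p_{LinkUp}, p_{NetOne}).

124.625, 126.875

LinkUp's profit: π = (p_{LinkUp} − 48)(350 − 3p_{LinkUp} + 2p_{NetOne}).
∂π/∂p_{LinkUp} = 494 − 6p_{LinkUp} + 2p_{NetOne} = 0 ⇒ p_{LinkUp} = 247/3 + (1/3)p_{NetOne}.
Similarly p_{NetOne} = 256/3 + (1/3)p_{LinkUp}.
Solving the two reaction functions simultaneously: (1 − (1/3)(1/3))p_{LinkUp} = 247/3 + (1/3)·(256/3), so (8/9)p_{LinkUp} = 997/9 and p_{LinkUp} = 124.625.
Then p_{NetOne} = 256/3 + (1/3)·124.625 = 126.875.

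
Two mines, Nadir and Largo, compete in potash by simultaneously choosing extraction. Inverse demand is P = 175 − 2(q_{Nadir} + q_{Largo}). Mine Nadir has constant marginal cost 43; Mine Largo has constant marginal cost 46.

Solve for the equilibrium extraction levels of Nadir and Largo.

Mine Nadir's profit: π = q_{Nadir}(175 − 2(q_{Nadir} + q_{Largo})) − 43q_{Nadir}.
∂π/∂q_{Nadir} = 132 − 4q_{Nadir} − 2q_{Largo} = 0, so q_{Nadir} = 33 − 0.5q_{Largo}.
By the same steps for Largo: q_{Largo} = 32.25 − 0.5q_{Nadir}.
Plugging q_{Largo} into Nadir's best response: q_{Nadir} = 33 − 0.5(32.25 − 0.5q_{Nadir}) ⇒ 0.75q_{Nadir} = 16.875, so q_{Nadir} = 22.5.
Then q_{Largo} = 32.25 − 0.5·22.5 = 21.

22.5, 21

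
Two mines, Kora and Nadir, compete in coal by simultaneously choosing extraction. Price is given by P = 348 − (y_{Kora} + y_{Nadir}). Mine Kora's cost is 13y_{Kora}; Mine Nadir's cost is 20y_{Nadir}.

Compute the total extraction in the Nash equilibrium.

Mine Kora's profit: π = y_{Kora}(348 − (y_{Kora} + y_{Nadir})) − 13y_{Kora}.
∂π/∂y_{Kora} = 335 − 2y_{Kora} − y_{Nadir} = 0, so y_{Kora} = 167.5 − 0.5y_{Nadir}.
By the same steps for Nadir: y_{Nadir} = 164 − 0.5y_{Kora}.
Solving the two reaction functions simultaneously: (1 − (−0.5)(−0.5))y_{Kora} = 167.5 − 0.5·164, so 0.75y_{Kora} = 85.5 and y_{Kora} = 114.
Then y_{Nadir} = 164 − 0.5·114 = 107.
Total extraction: 114 + 107 = 221.

221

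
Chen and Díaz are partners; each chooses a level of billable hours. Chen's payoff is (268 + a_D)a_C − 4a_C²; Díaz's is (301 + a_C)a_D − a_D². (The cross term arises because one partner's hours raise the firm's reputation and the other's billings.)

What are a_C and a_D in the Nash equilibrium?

Expanding Chen's payoff: 268a_C + a_Da_C − 4a_C².
∂π/∂a_C = 268 + a_D − 8a_C = 0, so a_C = 33.5 + 0.125a_D.
Likewise for Díaz: a_D = 150.5 + 0.5a_C.
Solving the two reaction functions simultaneously: (1 − (0.125)(0.5))a_C = 33.5 + 0.125·150.5, so 0.9375a_C = 52.3125 and a_C = 55.8.
Then a_D = 150.5 + 0.5·55.8 = 178.4.

55.8, 178.4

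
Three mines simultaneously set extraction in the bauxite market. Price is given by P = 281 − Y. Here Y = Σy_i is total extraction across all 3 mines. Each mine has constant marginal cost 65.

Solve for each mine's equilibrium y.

A representative mine's profit is π_i = y_i(281 − Y) − 65y_i, with Y = y_i + Σ_{j≠i} y_j.
First-order condition: 216 − 2y_i − Σ_{j≠i} y_j = 0.
With identical mines, set every y_j = y: then 216 − 2y − 2y = 0, i.e. y = 216/4 = 54.

54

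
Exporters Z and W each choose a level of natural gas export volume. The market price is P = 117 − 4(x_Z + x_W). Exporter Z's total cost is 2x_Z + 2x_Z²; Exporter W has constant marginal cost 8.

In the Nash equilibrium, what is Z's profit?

Exporter Z's profit: π = x_Z(117 − 4(x_Z + x_W)) − 2x_Z − 2x_Z².
∂π/∂x_Z = 115 − 12x_Z − 4x_W = 0, so x_Z = 115/12 − (1/3)x_W.
For W: ∂π/∂x_W = 109 − 8x_W − 4x_Z = 0 ⇒ x_W = 13.625 − 0.5x_Z.
Plugging x_W into Z's best response: x_Z = 115/12 − (1/3)(13.625 − 0.5x_Z) ⇒ (5/6)x_Z = 121/24, so x_Z = 6.05.
Then x_W = 13.625 − 0.5·6.05 = 10.6.
Price P = 117 − 4·16.65 = 50.4.
Z's profit: (50.4 − 2)·6.05 − 2(6.05)² = 219.615.

219.615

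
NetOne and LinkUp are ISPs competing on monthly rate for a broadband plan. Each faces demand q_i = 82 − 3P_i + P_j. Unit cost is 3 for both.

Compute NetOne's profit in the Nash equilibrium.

NetOne's profit: π = (P_{NetOne} − 3)(82 − 3P_{NetOne} + P_{LinkUp}).
∂π/∂P_{NetOne} = 91 − 6P_{NetOne} + P_{LinkUp} = 0 ⇒ P_{NetOne} = 91/6 + (1/6)P_{LinkUp}.
By symmetry P_{LinkUp} = P_{NetOne}; substituting into the reaction function, (5/6)P_{NetOne} = 91/6 and P_{NetOne} = 18.2.
q_{NetOne} = 82 − 3·18.2 + 18.2 = 45.6.
Profit = (18.2 − 3)·45.6 = 693.12.

693.12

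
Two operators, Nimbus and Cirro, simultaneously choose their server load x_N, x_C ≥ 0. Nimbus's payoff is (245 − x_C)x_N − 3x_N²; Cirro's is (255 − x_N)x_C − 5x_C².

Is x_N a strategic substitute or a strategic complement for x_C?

Expanding Nimbus's payoff: 245x_N − x_Cx_N − 3x_N².
∂π/∂x_N = 245 − x_C − 6x_N = 0, so x_N = 245/6 − (1/6)x_C.
The best-response slope dx_N/dx_C = −1/6 < 0: the reaction function is downward-sloping, so the choices are strategic substitutes.

strategic substitutes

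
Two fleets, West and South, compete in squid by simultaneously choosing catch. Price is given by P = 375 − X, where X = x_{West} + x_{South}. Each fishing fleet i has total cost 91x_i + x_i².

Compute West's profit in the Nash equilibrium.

6452.48

Fishing fleet West's profit: π = x_{West}(375 − (x_{West} + x_{South})) − 91x_{West} − x_{West}².
∂π/∂x_{West} = 284 − 4x_{West} − x_{South} = 0, so x_{West} = 71 − 0.25x_{South}.
The game is symmetric, so in equilibrium x_{South} = x_{West}: the reaction function gives 1.25x_{West} = 71, hence x_{West} = 56.8.
Price P = 375 − 113.6 = 261.4.
West's profit: (261.4 − 91)·56.8 − (56.8)² = 6452.48.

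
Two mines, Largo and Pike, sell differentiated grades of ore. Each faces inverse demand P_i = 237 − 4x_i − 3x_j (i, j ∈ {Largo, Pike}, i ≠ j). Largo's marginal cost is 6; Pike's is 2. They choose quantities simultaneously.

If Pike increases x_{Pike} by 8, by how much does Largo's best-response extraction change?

-3

Mine Largo's profit: π = x_{Largo}(237 − 4x_{Largo} − 3x_{Pike}) − 6x_{Largo}.
∂π/∂x_{Largo} = 231 − 8x_{Largo} − 3x_{Pike} = 0 ⇒ x_{Largo} = 28.875 − 0.375x_{Pike}.
The reaction-function slope is −0.375, so an 8-unit rise in x_{Pike} moves x_{Largo} by −0.375 × 8 = −3. Largo's best response falls — the actions are strategic substitutes.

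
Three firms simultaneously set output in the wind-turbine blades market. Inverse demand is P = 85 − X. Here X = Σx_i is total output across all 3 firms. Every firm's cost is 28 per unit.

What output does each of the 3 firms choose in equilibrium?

A representative firm's profit is π_i = x_i(85 − X) − 28x_i, with X = x_i + Σ_{j≠i} x_j.
First-order condition: 57 − 2x_i − Σ_{j≠i} x_j = 0.
Imposing symmetry (x_j = x for all j) turns Σ_{j≠i} x_j into 2x, so 57 = 4x and x = 14.25.

14.25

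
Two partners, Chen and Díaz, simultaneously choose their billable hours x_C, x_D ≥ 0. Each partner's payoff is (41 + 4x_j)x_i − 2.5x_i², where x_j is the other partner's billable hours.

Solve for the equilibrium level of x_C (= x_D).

Chen's payoff is (41 + 4x_D)x_C − 2.5x_C².
∂π/∂x_C = 41 + 4x_D − 5x_C = 0, so x_C = 8.2 + 0.8x_D.
By symmetry x_D = x_C; substituting into the reaction function, 0.2x_C = 8.2 and x_C = 41.

41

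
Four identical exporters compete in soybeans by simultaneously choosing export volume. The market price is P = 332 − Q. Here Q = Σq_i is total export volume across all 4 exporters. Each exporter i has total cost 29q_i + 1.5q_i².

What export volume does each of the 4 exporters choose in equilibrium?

37.875

A representative exporter's profit is π_i = q_i(332 − Q) − 29q_i − 1.5q_i², with Q = q_i + Σ_{j≠i} q_j.
First-order condition: 303 − 5q_i − Σ_{j≠i} q_j = 0.
Imposing symmetry (q_j = q for all j) turns Σ_{j≠i} q_j into 3q, so 303 = 8q and q = 37.875.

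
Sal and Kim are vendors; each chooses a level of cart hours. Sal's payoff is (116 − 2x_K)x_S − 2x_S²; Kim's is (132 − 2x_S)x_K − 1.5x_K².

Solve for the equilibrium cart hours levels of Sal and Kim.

Expanding Sal's payoff: 116x_S − 2x_Kx_S − 2x_S².
∂π/∂x_S = 116 − 2x_K − 4x_S = 0, so x_S = 29 − 0.5x_K.
Likewise for Kim: x_K = 44 − (2/3)x_S.
Plugging x_K into Sal's best response: x_S = 29 − 0.5(44 − (2/3)x_S) ⇒ (2/3)x_S = 7, so x_S = 10.5.
Then x_K = 44 − (2/3)·10.5 = 37.

10.5, 37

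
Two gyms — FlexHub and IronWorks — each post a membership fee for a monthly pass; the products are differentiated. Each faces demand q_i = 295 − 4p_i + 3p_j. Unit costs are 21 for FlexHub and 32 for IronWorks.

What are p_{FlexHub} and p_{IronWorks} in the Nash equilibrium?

FlexHub's profit: π = (p_{FlexHub} − 21)(295 − 4p_{FlexHub} + 3p_{IronWorks}).
∂π/∂p_{FlexHub} = 379 − 8p_{FlexHub} + 3p_{IronWorks} = 0 ⇒ p_{FlexHub} = 47.375 + 0.375p_{IronWorks}.
Similarly p_{IronWorks} = 52.875 + 0.375p_{FlexHub}.
Substituting the second reaction function into the first: p_{FlexHub} = 47.375 + 0.375(52.875 + 0.375p_{FlexHub}), which gives (55/64)p_{FlexHub} = 4301/64 ⇒ p_{FlexHub} = 78.2.
Then p_{IronWorks} = 52.875 + 0.375·78.2 = 82.2.

78.2, 82.2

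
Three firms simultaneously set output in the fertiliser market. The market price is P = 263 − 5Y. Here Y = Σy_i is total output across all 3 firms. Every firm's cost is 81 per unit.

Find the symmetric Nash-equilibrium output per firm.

A representative firm's profit is π_i = y_i(263 − 5Y) − 81y_i, with Y = y_i + Σ_{j≠i} y_j.
First-order condition: 182 − 10y_i − 5Σ_{j≠i} y_j = 0.
In a symmetric equilibrium every firm chooses the same y, so Σ_{j≠i} y_j = 2y. The condition becomes 182 − 20y = 0, giving y = 182/20 = 9.1.

9.1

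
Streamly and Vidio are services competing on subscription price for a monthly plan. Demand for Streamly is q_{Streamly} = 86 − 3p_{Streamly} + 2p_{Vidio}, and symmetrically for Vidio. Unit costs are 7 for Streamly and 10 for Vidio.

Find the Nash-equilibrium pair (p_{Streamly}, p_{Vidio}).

27.3125, 28.4375

Streamly's profit: π = (p_{Streamly} − 7)(86 − 3p_{Streamly} + 2p_{Vidio}).
∂π/∂p_{Streamly} = 107 − 6p_{Streamly} + 2p_{Vidio} = 0 ⇒ p_{Streamly} = 107/6 + (1/3)p_{Vidio}.
Similarly p_{Vidio} = 58/3 + (1/3)p_{Streamly}.
Solving the two reaction functions simultaneously: (1 − (1/3)(1/3))p_{Streamly} = 107/6 + (1/3)·(58/3), so (8/9)p_{Streamly} = 437/18 and p_{Streamly} = 27.3125.
Then p_{Vidio} = 58/3 + (1/3)·27.3125 = 28.4375.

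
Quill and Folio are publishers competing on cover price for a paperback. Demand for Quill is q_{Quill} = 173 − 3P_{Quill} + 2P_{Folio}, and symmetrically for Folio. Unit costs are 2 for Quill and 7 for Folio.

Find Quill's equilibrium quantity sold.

131.0625

Quill's profit: π = (P_{Quill} − 2)(173 − 3P_{Quill} + 2P_{Folio}).
∂π/∂P_{Quill} = 179 − 6P_{Quill} + 2P_{Folio} = 0 ⇒ P_{Quill} = 179/6 + (1/3)P_{Folio}.
Similarly P_{Folio} = 97/3 + (1/3)P_{Quill}.
Plugging P_{Folio} into Quill's best response: P_{Quill} = 179/6 + (1/3)(97/3 + (1/3)P_{Quill}) ⇒ (8/9)P_{Quill} = 731/18, so P_{Quill} = 45.6875.
Then P_{Folio} = 97/3 + (1/3)·45.6875 = 47.5625.
q_{Quill} = 173 − 3·45.6875 + 2·47.5625 = 131.0625.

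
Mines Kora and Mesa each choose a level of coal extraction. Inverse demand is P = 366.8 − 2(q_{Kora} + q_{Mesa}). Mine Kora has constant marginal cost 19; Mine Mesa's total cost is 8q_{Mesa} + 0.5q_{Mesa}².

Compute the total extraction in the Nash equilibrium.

Mine Kora's profit: π = q_{Kora}(366.8 − 2(q_{Kora} + q_{Mesa})) − 19q_{Kora}.
∂π/∂q_{Kora} = 347.8 − 4q_{Kora} − 2q_{Mesa} = 0, so q_{Kora} = 86.95 − 0.5q_{Mesa}.
For Mesa: ∂π/∂q_{Mesa} = 358.8 − 5q_{Mesa} − 2q_{Kora} = 0 ⇒ q_{Mesa} = 71.76 − 0.4q_{Kora}.
Substituting the second reaction function into the first: q_{Kora} = 86.95 − 0.5(71.76 − 0.4q_{Kora}), which gives 0.8q_{Kora} = 51.07 ⇒ q_{Kora} = 63.8375.
Then q_{Mesa} = 71.76 − 0.4·63.8375 = 46.225.
Total extraction: 63.8375 + 46.225 = 110.0625.

110.0625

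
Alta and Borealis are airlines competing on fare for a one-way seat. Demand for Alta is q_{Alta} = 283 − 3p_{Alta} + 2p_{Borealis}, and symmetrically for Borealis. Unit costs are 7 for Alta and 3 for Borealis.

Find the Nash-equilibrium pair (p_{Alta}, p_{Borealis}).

Alta's profit: π = (p_{Alta} − 7)(283 − 3p_{Alta} + 2p_{Borealis}).
∂π/∂p_{Alta} = 304 − 6p_{Alta} + 2p_{Borealis} = 0 ⇒ p_{Alta} = 152/3 + (1/3)p_{Borealis}.
Similarly p_{Borealis} = 146/3 + (1/3)p_{Alta}.
Substituting the second reaction function into the first: p_{Alta} = 152/3 + (1/3)(146/3 + (1/3)p_{Alta}), which gives (8/9)p_{Alta} = 602/9 ⇒ p_{Alta} = 75.25.
Then p_{Borealis} = 146/3 + (1/3)·75.25 = 73.75.

75.25, 73.75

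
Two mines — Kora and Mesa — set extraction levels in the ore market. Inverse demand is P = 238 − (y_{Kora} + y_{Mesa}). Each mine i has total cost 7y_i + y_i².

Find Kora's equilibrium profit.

Mine Kora's profit: π = y_{Kora}(238 − (y_{Kora} + y_{Mesa})) − 7y_{Kora} − y_{Kora}².
∂π/∂y_{Kora} = 231 − 4y_{Kora} − y_{Mesa} = 0, so y_{Kora} = 57.75 − 0.25y_{Mesa}.
By symmetry y_{Mesa} = y_{Kora}; substituting into the reaction function, 1.25y_{Kora} = 57.75 and y_{Kora} = 46.2.
Price P = 238 − 92.4 = 145.6.
Kora's profit: (145.6 − 7)·46.2 − (46.2)² = 4268.88.

4268.88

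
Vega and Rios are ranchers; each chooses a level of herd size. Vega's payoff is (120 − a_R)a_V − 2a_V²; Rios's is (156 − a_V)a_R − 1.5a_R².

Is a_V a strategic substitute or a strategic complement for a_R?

strategic substitutes

Expanding Vega's payoff: 120a_V − a_Ra_V − 2a_V².
∂π/∂a_V = 120 − a_R − 4a_V = 0, so a_V = 30 − 0.25a_R.
The best-response slope da_V/da_R = −0.25 < 0: the reaction function is downward-sloping, so the choices are strategic substitutes.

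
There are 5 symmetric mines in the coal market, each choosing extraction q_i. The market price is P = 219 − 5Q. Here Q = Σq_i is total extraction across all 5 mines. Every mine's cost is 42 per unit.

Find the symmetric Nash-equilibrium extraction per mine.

5.9

A representative mine's profit is π_i = q_i(219 − 5Q) − 42q_i, with Q = q_i + Σ_{j≠i} q_j.
First-order condition: 177 − 10q_i − 5Σ_{j≠i} q_j = 0.
Imposing symmetry (q_j = q for all j) turns Σ_{j≠i} q_j into 4q, so 177 = 30q and q = 5.9.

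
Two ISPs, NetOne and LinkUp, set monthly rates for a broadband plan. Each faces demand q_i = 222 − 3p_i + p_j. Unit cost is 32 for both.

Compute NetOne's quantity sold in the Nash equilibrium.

94.8

NetOne's profit: π = (p_{NetOne} − 32)(222 − 3p_{NetOne} + p_{LinkUp}).
∂π/∂p_{NetOne} = 318 − 6p_{NetOne} + p_{LinkUp} = 0 ⇒ p_{NetOne} = 53 + (1/6)p_{LinkUp}.
The game is symmetric, so in equilibrium p_{LinkUp} = p_{NetOne}: the reaction function gives (5/6)p_{NetOne} = 53, hence p_{NetOne} = 63.6.
q_{NetOne} = 222 − 3·63.6 + 63.6 = 94.8.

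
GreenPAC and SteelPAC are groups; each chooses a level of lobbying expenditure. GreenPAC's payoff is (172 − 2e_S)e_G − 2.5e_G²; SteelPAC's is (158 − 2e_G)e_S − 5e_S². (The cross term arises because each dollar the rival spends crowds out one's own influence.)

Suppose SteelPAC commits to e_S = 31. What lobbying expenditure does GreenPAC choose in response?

22

Expanding GreenPAC's payoff: 172e_G − 2e_Se_G − 2.5e_G².
∂π/∂e_G = 172 − 2e_S − 5e_G = 0, so e_G = 34.4 − 0.4e_S.
At e_S = 31: e_G = 34.4 − 0.4·31 = 22.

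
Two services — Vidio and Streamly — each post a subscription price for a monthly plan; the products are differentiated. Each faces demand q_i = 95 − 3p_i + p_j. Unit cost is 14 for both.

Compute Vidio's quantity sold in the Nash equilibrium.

Vidio's profit: π = (p_{Vidio} − 14)(95 − 3p_{Vidio} + p_{Streamly}).
∂π/∂p_{Vidio} = 137 − 6p_{Vidio} + p_{Streamly} = 0 ⇒ p_{Vidio} = 137/6 + (1/6)p_{Streamly}.
By symmetry p_{Streamly} = p_{Vidio}; substituting into the reaction function, (5/6)p_{Vidio} = 137/6 and p_{Vidio} = 27.4.
q_{Vidio} = 95 − 3·27.4 + 27.4 = 40.2.

40.2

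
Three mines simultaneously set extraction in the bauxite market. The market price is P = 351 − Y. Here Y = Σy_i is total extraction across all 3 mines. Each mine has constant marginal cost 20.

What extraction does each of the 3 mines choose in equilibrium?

A representative mine's profit is π_i = y_i(351 − Y) − 20y_i, with Y = y_i + Σ_{j≠i} y_j.
First-order condition: 331 − 2y_i − Σ_{j≠i} y_j = 0.
In a symmetric equilibrium every mine chooses the same y, so Σ_{j≠i} y_j = 2y. The condition becomes 331 − 4y = 0, giving y = 331/4 = 82.75.

82.75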